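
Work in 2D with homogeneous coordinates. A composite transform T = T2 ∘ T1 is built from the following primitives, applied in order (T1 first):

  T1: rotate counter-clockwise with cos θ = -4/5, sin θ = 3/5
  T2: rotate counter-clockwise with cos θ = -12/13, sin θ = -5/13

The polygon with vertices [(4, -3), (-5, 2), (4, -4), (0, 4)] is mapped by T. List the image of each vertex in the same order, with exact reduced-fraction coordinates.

T1 rotate counter-clockwise with cos θ = -4/5, sin θ = 3/5: (4, -3) → (-7/5, 24/5); (-5, 2) → (14/5, -23/5); (4, -4) → (-4/5, 28/5); (0, 4) → (-12/5, -16/5)
T2 rotate counter-clockwise with cos θ = -12/13, sin θ = -5/13: (-7/5, 24/5) → (204/65, -253/65); (14/5, -23/5) → (-283/65, 206/65); (-4/5, 28/5) → (188/65, -316/65); (-12/5, -16/5) → (64/65, 252/65)

image vertices: (204/65, -253/65), (-283/65, 206/65), (188/65, -316/65), (64/65, 252/65)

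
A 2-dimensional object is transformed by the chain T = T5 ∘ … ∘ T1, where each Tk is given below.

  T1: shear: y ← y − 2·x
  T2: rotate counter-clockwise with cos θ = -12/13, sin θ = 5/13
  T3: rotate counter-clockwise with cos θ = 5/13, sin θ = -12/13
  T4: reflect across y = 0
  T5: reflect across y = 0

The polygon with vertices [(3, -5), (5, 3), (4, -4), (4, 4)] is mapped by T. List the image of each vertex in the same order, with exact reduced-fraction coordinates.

image vertices: (11, 3), (7, 5), (12, 4), (4, 4)

T1 shear: y ← y − 2·x: (3, -5) → (3, -11); (5, 3) → (5, -7); (4, -4) → (4, -12); (4, 4) → (4, -4)
T2 rotate counter-clockwise with cos θ = -12/13, sin θ = 5/13: (3, -11) → (19/13, 147/13); (5, -7) → (-25/13, 109/13); (4, -12) → (12/13, 164/13); (4, -4) → (-28/13, 68/13)
T3 rotate counter-clockwise with cos θ = 5/13, sin θ = -12/13: (19/13, 147/13) → (11, 3); (-25/13, 109/13) → (7, 5); (12/13, 164/13) → (12, 4); (-28/13, 68/13) → (4, 4)
T4 reflect across y = 0: (11, 3) → (11, -3); (7, 5) → (7, -5); (12, 4) → (12, -4); (4, 4) → (4, -4)
T5 reflect across y = 0: (11, -3) → (11, 3); (7, -5) → (7, 5); (12, -4) → (12, 4); (4, -4) → (4, 4)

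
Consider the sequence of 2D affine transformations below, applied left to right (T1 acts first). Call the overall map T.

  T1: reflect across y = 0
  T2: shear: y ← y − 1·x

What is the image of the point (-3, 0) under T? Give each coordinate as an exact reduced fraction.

T1 reflect across y = 0: (-3, 0) → (-3, 0)
T2 shear: y ← y − 1·x: (-3, 0) → (-3, 3)

T(p) = (-3, 3)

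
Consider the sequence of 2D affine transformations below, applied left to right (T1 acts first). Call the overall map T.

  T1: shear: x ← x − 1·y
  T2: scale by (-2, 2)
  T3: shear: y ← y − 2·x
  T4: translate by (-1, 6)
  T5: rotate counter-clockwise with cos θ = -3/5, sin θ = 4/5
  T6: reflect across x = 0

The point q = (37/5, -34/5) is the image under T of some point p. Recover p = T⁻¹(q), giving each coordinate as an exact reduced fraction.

T1 = [1 -1 0; 0 1 0; 0 0 1]
T2·T1 = [-2 2 0; 0 2 0; 0 0 1]
T3·…·T1 = [-2 2 0; 4 -2 0; 0 0 1]
T4·…·T1 = [-2 2 -1; 4 -2 6; 0 0 1]
T5·…·T1 = [-2 2/5 -21/5; -4 14/5 -22/5; 0 0 1]
T6·…·T1 = [2 -2/5 21/5; -4 14/5 -22/5; 0 0 1]
det M = 4; M⁻¹ = [7/10 1/10 -5/2; 1 1/2 -2; 0 0 1]
M⁻¹ · (37/5, -34/5)ᵀ = (2, 2)ᵀ

p = (2, 2)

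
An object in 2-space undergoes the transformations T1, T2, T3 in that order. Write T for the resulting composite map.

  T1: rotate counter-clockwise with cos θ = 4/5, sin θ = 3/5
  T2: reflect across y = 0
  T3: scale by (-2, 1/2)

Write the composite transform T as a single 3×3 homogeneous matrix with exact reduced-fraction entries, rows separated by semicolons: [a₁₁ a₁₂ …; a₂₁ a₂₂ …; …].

T1 = [4/5 -3/5 0; 3/5 4/5 0; 0 0 1]
T2·T1 = [4/5 -3/5 0; -3/5 -4/5 0; 0 0 1]
T3·…·T1 = [-8/5 6/5 0; -3/10 -2/5 0; 0 0 1]

T = [-8/5 6/5 0; -3/10 -2/5 0; 0 0 1]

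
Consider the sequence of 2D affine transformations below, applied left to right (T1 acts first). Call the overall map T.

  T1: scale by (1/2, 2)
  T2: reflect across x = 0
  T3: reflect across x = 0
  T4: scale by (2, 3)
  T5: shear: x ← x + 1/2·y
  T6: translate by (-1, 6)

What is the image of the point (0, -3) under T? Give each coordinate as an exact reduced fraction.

T(p) = (-10, -12)

T1 scale by (1/2, 2): (0, -3) → (0, -6)
T2 reflect across x = 0: (0, -6) → (0, -6)
T3 reflect across x = 0: (0, -6) → (0, -6)
T4 scale by (2, 3): (0, -6) → (0, -18)
T5 shear: x ← x + 1/2·y: (0, -18) → (-9, -18)
T6 translate by (-1, 6): (-9, -18) → (-10, -12)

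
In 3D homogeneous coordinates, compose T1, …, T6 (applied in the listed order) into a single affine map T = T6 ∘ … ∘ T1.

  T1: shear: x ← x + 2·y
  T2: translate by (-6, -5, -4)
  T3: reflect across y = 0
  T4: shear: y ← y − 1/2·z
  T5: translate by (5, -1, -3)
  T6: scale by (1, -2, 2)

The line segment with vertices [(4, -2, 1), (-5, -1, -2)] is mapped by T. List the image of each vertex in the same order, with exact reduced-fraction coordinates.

image vertices: (-1, -15, -12), (-8, -16, -18)

T1 shear: x ← x + 2·y: (4, -2, 1) → (0, -2, 1); (-5, -1, -2) → (-7, -1, -2)
T2 translate by (-6, -5, -4): (0, -2, 1) → (-6, -7, -3); (-7, -1, -2) → (-13, -6, -6)
T3 reflect across y = 0: (-6, -7, -3) → (-6, 7, -3); (-13, -6, -6) → (-13, 6, -6)
T4 shear: y ← y − 1/2·z: (-6, 7, -3) → (-6, 17/2, -3); (-13, 6, -6) → (-13, 9, -6)
T5 translate by (5, -1, -3): (-6, 17/2, -3) → (-1, 15/2, -6); (-13, 9, -6) → (-8, 8, -9)
T6 scale by (1, -2, 2): (-1, 15/2, -6) → (-1, -15, -12); (-8, 8, -9) → (-8, -16, -18)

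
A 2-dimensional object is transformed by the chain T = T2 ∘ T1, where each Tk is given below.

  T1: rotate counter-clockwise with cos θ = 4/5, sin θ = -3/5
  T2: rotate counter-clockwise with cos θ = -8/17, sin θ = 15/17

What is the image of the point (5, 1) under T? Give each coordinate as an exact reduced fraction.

T1 rotate counter-clockwise with cos θ = 4/5, sin θ = -3/5: (5, 1) → (23/5, -11/5)
T2 rotate counter-clockwise with cos θ = -8/17, sin θ = 15/17: (23/5, -11/5) → (-19/85, 433/85)

T(p) = (-19/85, 433/85)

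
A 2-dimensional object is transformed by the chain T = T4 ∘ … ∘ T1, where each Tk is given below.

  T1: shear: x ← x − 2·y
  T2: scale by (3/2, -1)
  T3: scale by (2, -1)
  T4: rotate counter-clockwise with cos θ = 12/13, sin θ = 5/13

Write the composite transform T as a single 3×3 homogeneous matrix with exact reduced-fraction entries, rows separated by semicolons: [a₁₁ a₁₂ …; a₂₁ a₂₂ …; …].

T = [36/13 -77/13 0; 15/13 -18/13 0; 0 0 1]

T1 = [1 -2 0; 0 1 0; 0 0 1]
T2·T1 = [3/2 -3 0; 0 -1 0; 0 0 1]
T3·…·T1 = [3 -6 0; 0 1 0; 0 0 1]
T4·…·T1 = [36/13 -77/13 0; 15/13 -18/13 0; 0 0 1]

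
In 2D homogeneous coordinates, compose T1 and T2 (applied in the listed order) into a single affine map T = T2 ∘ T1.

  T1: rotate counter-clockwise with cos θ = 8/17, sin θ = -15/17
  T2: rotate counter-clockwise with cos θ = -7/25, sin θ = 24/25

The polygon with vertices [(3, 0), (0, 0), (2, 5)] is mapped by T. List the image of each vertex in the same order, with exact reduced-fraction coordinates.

image vertices: (912/425, 891/425), (0, 0), (-877/425, 2114/425)

T1 rotate counter-clockwise with cos θ = 8/17, sin θ = -15/17: (3, 0) → (24/17, -45/17); (0, 0) → (0, 0); (2, 5) → (91/17, 10/17)
T2 rotate counter-clockwise with cos θ = -7/25, sin θ = 24/25: (24/17, -45/17) → (912/425, 891/425); (0, 0) → (0, 0); (91/17, 10/17) → (-877/425, 2114/425)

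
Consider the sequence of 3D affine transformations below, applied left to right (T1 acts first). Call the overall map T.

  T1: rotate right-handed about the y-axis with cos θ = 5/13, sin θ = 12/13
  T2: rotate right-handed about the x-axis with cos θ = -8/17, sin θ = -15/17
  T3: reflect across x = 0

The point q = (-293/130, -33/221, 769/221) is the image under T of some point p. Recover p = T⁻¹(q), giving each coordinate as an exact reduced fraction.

T1 = [5/13 0 12/13 0; 0 1 0 0; -12/13 0 5/13 0; 0 0 0 1]
T2·T1 = [5/13 0 12/13 0; -180/221 -8/17 75/221 0; 96/221 -15/17 -40/221 0; 0 0 0 1]
T3·…·T1 = [-5/13 0 -12/13 0; -180/221 -8/17 75/221 0; 96/221 -15/17 -40/221 0; 0 0 0 1]
det M = -1; M⁻¹ = [-5/13 -180/221 96/221 0; 0 -8/17 -15/17 0; -12/13 75/221 -40/221 0; 0 0 0 1]
M⁻¹ · (-293/130, -33/221, 769/221)ᵀ = (5/2, -3, 7/5)ᵀ

p = (5/2, -3, 7/5)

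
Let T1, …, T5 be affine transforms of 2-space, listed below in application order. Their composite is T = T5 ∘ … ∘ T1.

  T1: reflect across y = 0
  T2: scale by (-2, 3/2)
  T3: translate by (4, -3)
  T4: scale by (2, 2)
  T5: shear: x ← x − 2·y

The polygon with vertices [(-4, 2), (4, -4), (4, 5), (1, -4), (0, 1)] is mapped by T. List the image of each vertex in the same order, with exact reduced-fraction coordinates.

T1 reflect across y = 0: (-4, 2) → (-4, -2); (4, -4) → (4, 4); (4, 5) → (4, -5); (1, -4) → (1, 4); (0, 1) → (0, -1)
T2 scale by (-2, 3/2): (-4, -2) → (8, -3); (4, 4) → (-8, 6); (4, -5) → (-8, -15/2); (1, 4) → (-2, 6); (0, -1) → (0, -3/2)
T3 translate by (4, -3): (8, -3) → (12, -6); (-8, 6) → (-4, 3); (-8, -15/2) → (-4, -21/2); (-2, 6) → (2, 3); (0, -3/2) → (4, -9/2)
T4 scale by (2, 2): (12, -6) → (24, -12); (-4, 3) → (-8, 6); (-4, -21/2) → (-8, -21); (2, 3) → (4, 6); (4, -9/2) → (8, -9)
T5 shear: x ← x − 2·y: (24, -12) → (48, -12); (-8, 6) → (-20, 6); (-8, -21) → (34, -21); (4, 6) → (-8, 6); (8, -9) → (26, -9)

image vertices: (48, -12), (-20, 6), (34, -21), (-8, 6), (26, -9)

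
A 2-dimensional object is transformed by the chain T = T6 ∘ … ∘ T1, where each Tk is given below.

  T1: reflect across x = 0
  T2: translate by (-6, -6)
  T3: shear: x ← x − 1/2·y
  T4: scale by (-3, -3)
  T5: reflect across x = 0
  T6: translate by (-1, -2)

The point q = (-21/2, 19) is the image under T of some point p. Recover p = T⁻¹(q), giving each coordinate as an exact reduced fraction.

p = (2/3, -1)

T1 = [-1 0 0; 0 1 0; 0 0 1]
T2·T1 = [-1 0 -6; 0 1 -6; 0 0 1]
T3·…·T1 = [-1 -1/2 -3; 0 1 -6; 0 0 1]
T4·…·T1 = [3 3/2 9; 0 -3 18; 0 0 1]
T5·…·T1 = [-3 -3/2 -9; 0 -3 18; 0 0 1]
T6·…·T1 = [-3 -3/2 -10; 0 -3 16; 0 0 1]
det M = 9; M⁻¹ = [-1/3 1/6 -6; 0 -1/3 16/3; 0 0 1]
M⁻¹ · (-21/2, 19)ᵀ = (2/3, -1)ᵀ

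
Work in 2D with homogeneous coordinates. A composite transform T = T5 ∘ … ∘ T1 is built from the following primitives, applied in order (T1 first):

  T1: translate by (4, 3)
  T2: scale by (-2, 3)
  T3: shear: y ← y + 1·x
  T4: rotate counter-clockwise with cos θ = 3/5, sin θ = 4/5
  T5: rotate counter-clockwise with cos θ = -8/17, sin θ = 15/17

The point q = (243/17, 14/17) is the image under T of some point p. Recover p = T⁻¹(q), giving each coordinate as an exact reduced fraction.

p = (3, 2/3)

T1 = [1 0 4; 0 1 3; 0 0 1]
T2·T1 = [-2 0 -8; 0 3 9; 0 0 1]
T3·…·T1 = [-2 0 -8; -2 3 1; 0 0 1]
T4·…·T1 = [2/5 -12/5 -28/5; -14/5 9/5 -29/5; 0 0 1]
T5·…·T1 = [194/85 -39/85 659/85; 142/85 -252/85 -188/85; 0 0 1]
det M = -6; M⁻¹ = [42/85 -13/170 -4; 71/255 -97/255 -3; 0 0 1]
M⁻¹ · (243/17, 14/17)ᵀ = (3, 2/3)ᵀ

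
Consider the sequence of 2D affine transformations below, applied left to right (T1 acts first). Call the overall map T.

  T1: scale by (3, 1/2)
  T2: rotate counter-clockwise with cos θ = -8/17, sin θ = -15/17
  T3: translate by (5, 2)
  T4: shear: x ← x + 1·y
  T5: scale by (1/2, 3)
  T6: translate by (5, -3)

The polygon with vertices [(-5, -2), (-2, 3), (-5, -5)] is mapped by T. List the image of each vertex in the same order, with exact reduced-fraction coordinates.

T1 scale by (3, 1/2): (-5, -2) → (-15, -1); (-2, 3) → (-6, 3/2); (-5, -5) → (-15, -5/2)
T2 rotate counter-clockwise with cos θ = -8/17, sin θ = -15/17: (-15, -1) → (105/17, 233/17); (-6, 3/2) → (141/34, 78/17); (-15, -5/2) → (165/34, 245/17)
T3 translate by (5, 2): (105/17, 233/17) → (190/17, 267/17); (141/34, 78/17) → (311/34, 112/17); (165/34, 245/17) → (335/34, 279/17)
T4 shear: x ← x + 1·y: (190/17, 267/17) → (457/17, 267/17); (311/34, 112/17) → (535/34, 112/17); (335/34, 279/17) → (893/34, 279/17)
T5 scale by (1/2, 3): (457/17, 267/17) → (457/34, 801/17); (535/34, 112/17) → (535/68, 336/17); (893/34, 279/17) → (893/68, 837/17)
T6 translate by (5, -3): (457/34, 801/17) → (627/34, 750/17); (535/68, 336/17) → (875/68, 285/17); (893/68, 837/17) → (1233/68, 786/17)

image vertices: (627/34, 750/17), (875/68, 285/17), (1233/68, 786/17)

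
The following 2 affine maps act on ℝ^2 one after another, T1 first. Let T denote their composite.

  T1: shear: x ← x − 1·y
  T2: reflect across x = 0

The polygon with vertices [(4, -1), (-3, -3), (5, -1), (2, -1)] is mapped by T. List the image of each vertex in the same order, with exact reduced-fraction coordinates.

T1 shear: x ← x − 1·y: (4, -1) → (5, -1); (-3, -3) → (0, -3); (5, -1) → (6, -1); (2, -1) → (3, -1)
T2 reflect across x = 0: (5, -1) → (-5, -1); (0, -3) → (0, -3); (6, -1) → (-6, -1); (3, -1) → (-3, -1)

image vertices: (-5, -1), (0, -3), (-6, -1), (-3, -1)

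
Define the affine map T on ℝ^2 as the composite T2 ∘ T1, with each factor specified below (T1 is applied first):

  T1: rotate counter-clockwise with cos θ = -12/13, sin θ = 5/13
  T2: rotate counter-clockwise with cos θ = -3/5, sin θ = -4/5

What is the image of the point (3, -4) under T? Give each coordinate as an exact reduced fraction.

T1 rotate counter-clockwise with cos θ = -12/13, sin θ = 5/13: (3, -4) → (-16/13, 63/13)
T2 rotate counter-clockwise with cos θ = -3/5, sin θ = -4/5: (-16/13, 63/13) → (60/13, -25/13)

T(p) = (60/13, -25/13)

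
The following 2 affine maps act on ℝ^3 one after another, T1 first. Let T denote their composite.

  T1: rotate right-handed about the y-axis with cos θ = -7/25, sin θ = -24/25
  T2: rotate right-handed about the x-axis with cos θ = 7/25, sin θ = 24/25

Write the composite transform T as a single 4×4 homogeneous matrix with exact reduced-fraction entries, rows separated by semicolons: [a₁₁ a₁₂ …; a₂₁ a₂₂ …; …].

T1 = [-7/25 0 -24/25 0; 0 1 0 0; 24/25 0 -7/25 0; 0 0 0 1]
T2·T1 = [-7/25 0 -24/25 0; -576/625 7/25 168/625 0; 168/625 24/25 -49/625 0; 0 0 0 1]

T = [-7/25 0 -24/25 0; -576/625 7/25 168/625 0; 168/625 24/25 -49/625 0; 0 0 0 1]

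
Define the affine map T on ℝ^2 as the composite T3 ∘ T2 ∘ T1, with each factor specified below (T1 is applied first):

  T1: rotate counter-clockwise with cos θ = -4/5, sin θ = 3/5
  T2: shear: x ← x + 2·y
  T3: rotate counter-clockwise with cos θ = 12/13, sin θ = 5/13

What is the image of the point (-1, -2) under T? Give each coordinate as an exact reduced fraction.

T(p) = (43/13, 32/13)

T1 rotate counter-clockwise with cos θ = -4/5, sin θ = 3/5: (-1, -2) → (2, 1)
T2 shear: x ← x + 2·y: (2, 1) → (4, 1)
T3 rotate counter-clockwise with cos θ = 12/13, sin θ = 5/13: (4, 1) → (43/13, 32/13)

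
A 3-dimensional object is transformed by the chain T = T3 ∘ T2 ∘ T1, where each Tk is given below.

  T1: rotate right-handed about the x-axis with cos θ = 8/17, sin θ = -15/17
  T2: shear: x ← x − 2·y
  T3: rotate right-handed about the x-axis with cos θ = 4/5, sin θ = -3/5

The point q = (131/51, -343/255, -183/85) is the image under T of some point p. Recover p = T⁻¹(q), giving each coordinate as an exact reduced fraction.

T1 = [1 0 0 0; 0 8/17 15/17 0; 0 -15/17 8/17 0; 0 0 0 1]
T2·T1 = [1 -16/17 -30/17 0; 0 8/17 15/17 0; 0 -15/17 8/17 0; 0 0 0 1]
T3·…·T1 = [1 -16/17 -30/17 0; 0 -13/85 84/85 0; 0 -84/85 -13/85 0; 0 0 0 1]
det M = 1; M⁻¹ = [1 8/5 -6/5 0; 0 -13/85 -84/85 0; 0 84/85 -13/85 0; 0 0 0 1]
M⁻¹ · (131/51, -343/255, -183/85)ᵀ = (3, 7/3, -1)ᵀ

p = (3, 7/3, -1)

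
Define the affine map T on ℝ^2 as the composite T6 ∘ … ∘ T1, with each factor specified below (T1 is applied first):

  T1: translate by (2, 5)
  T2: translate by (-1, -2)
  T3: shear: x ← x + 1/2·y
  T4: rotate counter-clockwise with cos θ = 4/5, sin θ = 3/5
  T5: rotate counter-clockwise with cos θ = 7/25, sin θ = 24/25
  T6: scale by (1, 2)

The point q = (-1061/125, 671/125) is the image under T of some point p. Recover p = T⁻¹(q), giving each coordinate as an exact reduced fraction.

T1 = [1 0 2; 0 1 5; 0 0 1]
T2·T1 = [1 0 1; 0 1 3; 0 0 1]
T3·…·T1 = [1 1/2 5/2; 0 1 3; 0 0 1]
T4·…·T1 = [4/5 -1/5 1/5; 3/5 11/10 39/10; 0 0 1]
T5·…·T1 = [-44/125 -139/125 -461/125; 117/125 29/250 321/250; 0 0 1]
T6·…·T1 = [-44/125 -139/125 -461/125; 234/125 29/125 321/125; 0 0 1]
det M = 2; M⁻¹ = [29/250 139/250 -1; -117/125 -22/125 -3; 0 0 1]
M⁻¹ · (-1061/125, 671/125)ᵀ = (1, 4)ᵀ

p = (1, 4)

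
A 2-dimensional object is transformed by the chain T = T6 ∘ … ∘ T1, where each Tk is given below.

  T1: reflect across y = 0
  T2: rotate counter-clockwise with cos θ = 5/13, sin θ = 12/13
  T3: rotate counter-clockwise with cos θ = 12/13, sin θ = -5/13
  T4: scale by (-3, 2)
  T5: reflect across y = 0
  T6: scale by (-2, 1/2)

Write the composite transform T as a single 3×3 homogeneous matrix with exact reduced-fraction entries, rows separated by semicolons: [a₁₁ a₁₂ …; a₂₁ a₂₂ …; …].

T = [720/169 714/169 0; -119/169 120/169 0; 0 0 1]

T1 = [1 0 0; 0 -1 0; 0 0 1]
T2·T1 = [5/13 12/13 0; 12/13 -5/13 0; 0 0 1]
T3·…·T1 = [120/169 119/169 0; 119/169 -120/169 0; 0 0 1]
T4·…·T1 = [-360/169 -357/169 0; 238/169 -240/169 0; 0 0 1]
T5·…·T1 = [-360/169 -357/169 0; -238/169 240/169 0; 0 0 1]
T6·…·T1 = [720/169 714/169 0; -119/169 120/169 0; 0 0 1]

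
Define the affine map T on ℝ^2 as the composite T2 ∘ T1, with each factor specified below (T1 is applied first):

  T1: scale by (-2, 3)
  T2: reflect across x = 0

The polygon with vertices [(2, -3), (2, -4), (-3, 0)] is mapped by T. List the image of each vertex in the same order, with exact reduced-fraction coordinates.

image vertices: (4, -9), (4, -12), (-6, 0)

T1 scale by (-2, 3): (2, -3) → (-4, -9); (2, -4) → (-4, -12); (-3, 0) → (6, 0)
T2 reflect across x = 0: (-4, -9) → (4, -9); (-4, -12) → (4, -12); (6, 0) → (-6, 0)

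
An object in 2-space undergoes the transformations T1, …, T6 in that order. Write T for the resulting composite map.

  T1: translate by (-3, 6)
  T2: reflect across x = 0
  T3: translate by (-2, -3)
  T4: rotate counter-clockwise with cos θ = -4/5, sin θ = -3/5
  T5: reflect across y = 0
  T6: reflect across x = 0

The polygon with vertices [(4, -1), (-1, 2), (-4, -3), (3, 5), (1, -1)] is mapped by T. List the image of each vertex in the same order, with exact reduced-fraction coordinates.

image vertices: (-18/5, -1/5), (-7/5, 26/5), (4, 3), (-32/5, 26/5), (-6/5, 8/5)

T1 translate by (-3, 6): (4, -1) → (1, 5); (-1, 2) → (-4, 8); (-4, -3) → (-7, 3); (3, 5) → (0, 11); (1, -1) → (-2, 5)
T2 reflect across x = 0: (1, 5) → (-1, 5); (-4, 8) → (4, 8); (-7, 3) → (7, 3); (0, 11) → (0, 11); (-2, 5) → (2, 5)
T3 translate by (-2, -3): (-1, 5) → (-3, 2); (4, 8) → (2, 5); (7, 3) → (5, 0); (0, 11) → (-2, 8); (2, 5) → (0, 2)
T4 rotate counter-clockwise with cos θ = -4/5, sin θ = -3/5: (-3, 2) → (18/5, 1/5); (2, 5) → (7/5, -26/5); (5, 0) → (-4, -3); (-2, 8) → (32/5, -26/5); (0, 2) → (6/5, -8/5)
T5 reflect across y = 0: (18/5, 1/5) → (18/5, -1/5); (7/5, -26/5) → (7/5, 26/5); (-4, -3) → (-4, 3); (32/5, -26/5) → (32/5, 26/5); (6/5, -8/5) → (6/5, 8/5)
T6 reflect across x = 0: (18/5, -1/5) → (-18/5, -1/5); (7/5, 26/5) → (-7/5, 26/5); (-4, 3) → (4, 3); (32/5, 26/5) → (-32/5, 26/5); (6/5, 8/5) → (-6/5, 8/5)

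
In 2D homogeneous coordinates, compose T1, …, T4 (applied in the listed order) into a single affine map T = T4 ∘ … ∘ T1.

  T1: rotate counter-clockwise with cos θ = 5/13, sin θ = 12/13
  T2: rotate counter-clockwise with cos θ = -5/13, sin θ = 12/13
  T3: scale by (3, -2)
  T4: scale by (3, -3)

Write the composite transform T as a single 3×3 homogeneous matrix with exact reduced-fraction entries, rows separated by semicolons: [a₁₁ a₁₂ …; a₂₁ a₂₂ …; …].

T = [-9 0 0; 0 -6 0; 0 0 1]

T1 = [5/13 -12/13 0; 12/13 5/13 0; 0 0 1]
T2·T1 = [-1 0 0; 0 -1 0; 0 0 1]
T3·…·T1 = [-3 0 0; 0 2 0; 0 0 1]
T4·…·T1 = [-9 0 0; 0 -6 0; 0 0 1]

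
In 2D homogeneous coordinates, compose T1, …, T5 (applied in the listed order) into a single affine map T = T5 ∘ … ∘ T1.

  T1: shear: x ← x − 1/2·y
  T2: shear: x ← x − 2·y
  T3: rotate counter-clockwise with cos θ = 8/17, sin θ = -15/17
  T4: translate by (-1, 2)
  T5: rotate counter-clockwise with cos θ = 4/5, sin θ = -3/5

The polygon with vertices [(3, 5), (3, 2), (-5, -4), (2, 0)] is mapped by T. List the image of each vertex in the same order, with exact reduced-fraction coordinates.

image vertices: (231/34, 184/17), (228/85, 329/85), (-367/85, -181/85), (8/85, 19/85)

T1 shear: x ← x − 1/2·y: (3, 5) → (1/2, 5); (3, 2) → (2, 2); (-5, -4) → (-3, -4); (2, 0) → (2, 0)
T2 shear: x ← x − 2·y: (1/2, 5) → (-19/2, 5); (2, 2) → (-2, 2); (-3, -4) → (5, -4); (2, 0) → (2, 0)
T3 rotate counter-clockwise with cos θ = 8/17, sin θ = -15/17: (-19/2, 5) → (-1/17, 365/34); (-2, 2) → (14/17, 46/17); (5, -4) → (-20/17, -107/17); (2, 0) → (16/17, -30/17)
T4 translate by (-1, 2): (-1/17, 365/34) → (-18/17, 433/34); (14/17, 46/17) → (-3/17, 80/17); (-20/17, -107/17) → (-37/17, -73/17); (16/17, -30/17) → (-1/17, 4/17)
T5 rotate counter-clockwise with cos θ = 4/5, sin θ = -3/5: (-18/17, 433/34) → (231/34, 184/17); (-3/17, 80/17) → (228/85, 329/85); (-37/17, -73/17) → (-367/85, -181/85); (-1/17, 4/17) → (8/85, 19/85)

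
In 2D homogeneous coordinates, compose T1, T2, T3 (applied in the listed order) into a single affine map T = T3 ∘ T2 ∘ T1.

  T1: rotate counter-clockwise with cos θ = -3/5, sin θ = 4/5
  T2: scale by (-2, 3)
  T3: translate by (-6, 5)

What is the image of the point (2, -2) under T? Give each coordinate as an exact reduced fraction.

T1 rotate counter-clockwise with cos θ = -3/5, sin θ = 4/5: (2, -2) → (2/5, 14/5)
T2 scale by (-2, 3): (2/5, 14/5) → (-4/5, 42/5)
T3 translate by (-6, 5): (-4/5, 42/5) → (-34/5, 67/5)

T(p) = (-34/5, 67/5)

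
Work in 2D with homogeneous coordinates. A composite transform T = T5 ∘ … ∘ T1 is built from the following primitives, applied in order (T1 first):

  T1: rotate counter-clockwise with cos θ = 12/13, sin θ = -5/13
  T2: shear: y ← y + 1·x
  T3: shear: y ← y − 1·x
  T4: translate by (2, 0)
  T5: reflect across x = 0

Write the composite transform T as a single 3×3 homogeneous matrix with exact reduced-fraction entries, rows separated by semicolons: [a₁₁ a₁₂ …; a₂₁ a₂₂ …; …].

T1 = [12/13 5/13 0; -5/13 12/13 0; 0 0 1]
T2·T1 = [12/13 5/13 0; 7/13 17/13 0; 0 0 1]
T3·…·T1 = [12/13 5/13 0; -5/13 12/13 0; 0 0 1]
T4·…·T1 = [12/13 5/13 2; -5/13 12/13 0; 0 0 1]
T5·…·T1 = [-12/13 -5/13 -2; -5/13 12/13 0; 0 0 1]

T = [-12/13 -5/13 -2; -5/13 12/13 0; 0 0 1]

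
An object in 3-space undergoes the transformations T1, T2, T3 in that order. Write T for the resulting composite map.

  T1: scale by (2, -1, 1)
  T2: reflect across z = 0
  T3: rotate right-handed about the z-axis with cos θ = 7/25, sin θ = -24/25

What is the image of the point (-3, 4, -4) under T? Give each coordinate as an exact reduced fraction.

T(p) = (-138/25, 116/25, 4)

T1 scale by (2, -1, 1): (-3, 4, -4) → (-6, -4, -4)
T2 reflect across z = 0: (-6, -4, -4) → (-6, -4, 4)
T3 rotate right-handed about the z-axis with cos θ = 7/25, sin θ = -24/25: (-6, -4, 4) → (-138/25, 116/25, 4)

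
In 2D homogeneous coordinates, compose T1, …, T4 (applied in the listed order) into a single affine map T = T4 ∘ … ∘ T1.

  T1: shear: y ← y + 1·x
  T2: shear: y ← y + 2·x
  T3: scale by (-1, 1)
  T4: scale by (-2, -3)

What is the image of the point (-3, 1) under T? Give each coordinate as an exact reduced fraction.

T(p) = (-6, 24)

T1 shear: y ← y + 1·x: (-3, 1) → (-3, -2)
T2 shear: y ← y + 2·x: (-3, -2) → (-3, -8)
T3 scale by (-1, 1): (-3, -8) → (3, -8)
T4 scale by (-2, -3): (3, -8) → (-6, 24)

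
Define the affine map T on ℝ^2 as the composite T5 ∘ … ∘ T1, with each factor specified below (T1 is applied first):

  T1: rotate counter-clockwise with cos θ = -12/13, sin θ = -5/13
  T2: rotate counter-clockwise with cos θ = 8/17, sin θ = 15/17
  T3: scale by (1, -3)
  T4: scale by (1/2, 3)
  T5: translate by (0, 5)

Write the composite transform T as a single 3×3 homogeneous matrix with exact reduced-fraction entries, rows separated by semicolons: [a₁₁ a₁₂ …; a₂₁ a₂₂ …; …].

T = [-21/442 110/221 0; 1980/221 189/221 5; 0 0 1]

T1 = [-12/13 5/13 0; -5/13 -12/13 0; 0 0 1]
T2·T1 = [-21/221 220/221 0; -220/221 -21/221 0; 0 0 1]
T3·…·T1 = [-21/221 220/221 0; 660/221 63/221 0; 0 0 1]
T4·…·T1 = [-21/442 110/221 0; 1980/221 189/221 0; 0 0 1]
T5·…·T1 = [-21/442 110/221 0; 1980/221 189/221 5; 0 0 1]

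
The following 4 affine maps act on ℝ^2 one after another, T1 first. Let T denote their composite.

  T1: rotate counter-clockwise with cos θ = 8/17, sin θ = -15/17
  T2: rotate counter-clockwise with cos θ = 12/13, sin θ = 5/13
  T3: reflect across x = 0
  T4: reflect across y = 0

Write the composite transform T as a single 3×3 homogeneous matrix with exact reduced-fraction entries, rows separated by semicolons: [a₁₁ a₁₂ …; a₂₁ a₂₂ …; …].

T = [-171/221 -140/221 0; 140/221 -171/221 0; 0 0 1]

T1 = [8/17 15/17 0; -15/17 8/17 0; 0 0 1]
T2·T1 = [171/221 140/221 0; -140/221 171/221 0; 0 0 1]
T3·…·T1 = [-171/221 -140/221 0; -140/221 171/221 0; 0 0 1]
T4·…·T1 = [-171/221 -140/221 0; 140/221 -171/221 0; 0 0 1]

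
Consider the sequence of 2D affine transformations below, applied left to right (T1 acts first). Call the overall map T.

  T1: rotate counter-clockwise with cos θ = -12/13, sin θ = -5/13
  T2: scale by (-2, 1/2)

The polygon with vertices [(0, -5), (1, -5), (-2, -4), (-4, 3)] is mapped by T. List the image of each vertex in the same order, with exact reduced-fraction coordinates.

image vertices: (50/13, 30/13), (74/13, 55/26), (-8/13, 29/13), (-126/13, -8/13)

T1 rotate counter-clockwise with cos θ = -12/13, sin θ = -5/13: (0, -5) → (-25/13, 60/13); (1, -5) → (-37/13, 55/13); (-2, -4) → (4/13, 58/13); (-4, 3) → (63/13, -16/13)
T2 scale by (-2, 1/2): (-25/13, 60/13) → (50/13, 30/13); (-37/13, 55/13) → (74/13, 55/26); (4/13, 58/13) → (-8/13, 29/13); (63/13, -16/13) → (-126/13, -8/13)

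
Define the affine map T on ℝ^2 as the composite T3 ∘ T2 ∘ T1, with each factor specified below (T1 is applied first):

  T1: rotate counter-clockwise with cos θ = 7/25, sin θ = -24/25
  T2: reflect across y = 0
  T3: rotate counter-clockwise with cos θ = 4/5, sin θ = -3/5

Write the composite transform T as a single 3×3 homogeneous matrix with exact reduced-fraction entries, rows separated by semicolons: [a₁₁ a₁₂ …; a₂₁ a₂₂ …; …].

T = [4/5 3/5 0; 3/5 -4/5 0; 0 0 1]

T1 = [7/25 24/25 0; -24/25 7/25 0; 0 0 1]
T2·T1 = [7/25 24/25 0; 24/25 -7/25 0; 0 0 1]
T3·…·T1 = [4/5 3/5 0; 3/5 -4/5 0; 0 0 1]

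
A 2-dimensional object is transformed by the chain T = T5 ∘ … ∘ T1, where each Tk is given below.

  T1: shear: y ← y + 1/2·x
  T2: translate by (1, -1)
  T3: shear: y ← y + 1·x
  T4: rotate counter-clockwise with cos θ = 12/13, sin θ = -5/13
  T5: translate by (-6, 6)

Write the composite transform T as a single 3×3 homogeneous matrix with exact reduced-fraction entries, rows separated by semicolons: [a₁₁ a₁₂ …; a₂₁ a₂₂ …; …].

T = [3/2 5/13 -66/13; 1 12/13 73/13; 0 0 1]

T1 = [1 0 0; 1/2 1 0; 0 0 1]
T2·T1 = [1 0 1; 1/2 1 -1; 0 0 1]
T3·…·T1 = [1 0 1; 3/2 1 0; 0 0 1]
T4·…·T1 = [3/2 5/13 12/13; 1 12/13 -5/13; 0 0 1]
T5·…·T1 = [3/2 5/13 -66/13; 1 12/13 73/13; 0 0 1]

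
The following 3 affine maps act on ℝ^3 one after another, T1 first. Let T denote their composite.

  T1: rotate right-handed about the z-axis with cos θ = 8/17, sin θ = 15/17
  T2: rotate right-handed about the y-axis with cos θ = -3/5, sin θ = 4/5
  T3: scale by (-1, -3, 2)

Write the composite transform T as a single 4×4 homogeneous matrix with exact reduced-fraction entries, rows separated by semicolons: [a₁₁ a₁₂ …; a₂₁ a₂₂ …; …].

T1 = [8/17 -15/17 0 0; 15/17 8/17 0 0; 0 0 1 0; 0 0 0 1]
T2·T1 = [-24/85 9/17 4/5 0; 15/17 8/17 0 0; -32/85 12/17 -3/5 0; 0 0 0 1]
T3·…·T1 = [24/85 -9/17 -4/5 0; -45/17 -24/17 0 0; -64/85 24/17 -6/5 0; 0 0 0 1]

T = [24/85 -9/17 -4/5 0; -45/17 -24/17 0 0; -64/85 24/17 -6/5 0; 0 0 0 1]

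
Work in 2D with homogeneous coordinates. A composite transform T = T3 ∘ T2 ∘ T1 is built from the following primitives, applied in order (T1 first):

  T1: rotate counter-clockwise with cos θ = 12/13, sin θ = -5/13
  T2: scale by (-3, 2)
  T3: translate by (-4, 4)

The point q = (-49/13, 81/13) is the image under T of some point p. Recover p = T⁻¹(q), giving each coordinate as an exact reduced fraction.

p = (-1/2, 1)

T1 = [12/13 5/13 0; -5/13 12/13 0; 0 0 1]
T2·T1 = [-36/13 -15/13 0; -10/13 24/13 0; 0 0 1]
T3·…·T1 = [-36/13 -15/13 -4; -10/13 24/13 4; 0 0 1]
det M = -6; M⁻¹ = [-4/13 -5/26 -6/13; -5/39 6/13 -92/39; 0 0 1]
M⁻¹ · (-49/13, 81/13)ᵀ = (-1/2, 1)ᵀ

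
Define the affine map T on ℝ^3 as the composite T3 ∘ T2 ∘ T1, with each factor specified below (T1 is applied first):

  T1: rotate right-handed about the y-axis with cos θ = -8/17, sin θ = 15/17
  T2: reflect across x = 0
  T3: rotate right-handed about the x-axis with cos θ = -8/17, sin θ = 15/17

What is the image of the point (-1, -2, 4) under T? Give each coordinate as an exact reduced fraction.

T(p) = (-4, 31/17, -22/17)

T1 rotate right-handed about the y-axis with cos θ = -8/17, sin θ = 15/17: (-1, -2, 4) → (4, -2, -1)
T2 reflect across x = 0: (4, -2, -1) → (-4, -2, -1)
T3 rotate right-handed about the x-axis with cos θ = -8/17, sin θ = 15/17: (-4, -2, -1) → (-4, 31/17, -22/17)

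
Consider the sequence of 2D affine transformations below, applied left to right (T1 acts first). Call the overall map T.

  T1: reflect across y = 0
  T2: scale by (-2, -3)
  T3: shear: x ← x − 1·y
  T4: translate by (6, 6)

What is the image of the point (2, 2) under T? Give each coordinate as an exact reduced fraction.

T(p) = (-4, 12)

T1 reflect across y = 0: (2, 2) → (2, -2)
T2 scale by (-2, -3): (2, -2) → (-4, 6)
T3 shear: x ← x − 1·y: (-4, 6) → (-10, 6)
T4 translate by (6, 6): (-10, 6) → (-4, 12)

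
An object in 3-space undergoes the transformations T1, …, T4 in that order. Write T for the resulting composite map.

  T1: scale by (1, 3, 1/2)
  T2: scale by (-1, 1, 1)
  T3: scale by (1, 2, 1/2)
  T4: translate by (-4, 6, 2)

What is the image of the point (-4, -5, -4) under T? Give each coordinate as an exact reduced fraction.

T1 scale by (1, 3, 1/2): (-4, -5, -4) → (-4, -15, -2)
T2 scale by (-1, 1, 1): (-4, -15, -2) → (4, -15, -2)
T3 scale by (1, 2, 1/2): (4, -15, -2) → (4, -30, -1)
T4 translate by (-4, 6, 2): (4, -30, -1) → (0, -24, 1)

T(p) = (0, -24, 1)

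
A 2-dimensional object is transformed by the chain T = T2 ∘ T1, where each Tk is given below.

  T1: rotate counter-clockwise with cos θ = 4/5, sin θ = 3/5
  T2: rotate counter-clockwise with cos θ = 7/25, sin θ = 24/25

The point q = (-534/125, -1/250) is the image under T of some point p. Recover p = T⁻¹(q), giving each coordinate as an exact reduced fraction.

T1 = [4/5 -3/5 0; 3/5 4/5 0; 0 0 1]
T2·T1 = [-44/125 -117/125 0; 117/125 -44/125 0; 0 0 1]
det M = 1; M⁻¹ = [-44/125 117/125 0; -117/125 -44/125 0; 0 0 1]
M⁻¹ · (-534/125, -1/250)ᵀ = (3/2, 4)ᵀ

p = (3/2, 4)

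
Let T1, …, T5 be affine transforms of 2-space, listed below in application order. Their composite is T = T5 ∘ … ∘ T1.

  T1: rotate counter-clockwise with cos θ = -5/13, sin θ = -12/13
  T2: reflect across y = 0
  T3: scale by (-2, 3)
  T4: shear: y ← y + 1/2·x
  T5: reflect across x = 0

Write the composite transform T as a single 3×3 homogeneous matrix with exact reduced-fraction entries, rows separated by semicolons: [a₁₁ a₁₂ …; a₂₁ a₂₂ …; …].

T = [-10/13 24/13 0; 41/13 3/13 0; 0 0 1]

T1 = [-5/13 12/13 0; -12/13 -5/13 0; 0 0 1]
T2·T1 = [-5/13 12/13 0; 12/13 5/13 0; 0 0 1]
T3·…·T1 = [10/13 -24/13 0; 36/13 15/13 0; 0 0 1]
T4·…·T1 = [10/13 -24/13 0; 41/13 3/13 0; 0 0 1]
T5·…·T1 = [-10/13 24/13 0; 41/13 3/13 0; 0 0 1]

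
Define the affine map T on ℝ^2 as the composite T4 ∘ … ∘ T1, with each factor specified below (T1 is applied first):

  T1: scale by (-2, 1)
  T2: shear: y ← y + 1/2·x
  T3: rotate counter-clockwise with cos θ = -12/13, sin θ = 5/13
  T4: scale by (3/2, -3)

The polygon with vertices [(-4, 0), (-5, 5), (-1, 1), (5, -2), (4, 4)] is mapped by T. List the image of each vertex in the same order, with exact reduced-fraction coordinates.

T1 scale by (-2, 1): (-4, 0) → (8, 0); (-5, 5) → (10, 5); (-1, 1) → (2, 1); (5, -2) → (-10, -2); (4, 4) → (-8, 4)
T2 shear: y ← y + 1/2·x: (8, 0) → (8, 4); (10, 5) → (10, 10); (2, 1) → (2, 2); (-10, -2) → (-10, -7); (-8, 4) → (-8, 0)
T3 rotate counter-clockwise with cos θ = -12/13, sin θ = 5/13: (8, 4) → (-116/13, -8/13); (10, 10) → (-170/13, -70/13); (2, 2) → (-34/13, -14/13); (-10, -7) → (155/13, 34/13); (-8, 0) → (96/13, -40/13)
T4 scale by (3/2, -3): (-116/13, -8/13) → (-174/13, 24/13); (-170/13, -70/13) → (-255/13, 210/13); (-34/13, -14/13) → (-51/13, 42/13); (155/13, 34/13) → (465/26, -102/13); (96/13, -40/13) → (144/13, 120/13)

image vertices: (-174/13, 24/13), (-255/13, 210/13), (-51/13, 42/13), (465/26, -102/13), (144/13, 120/13)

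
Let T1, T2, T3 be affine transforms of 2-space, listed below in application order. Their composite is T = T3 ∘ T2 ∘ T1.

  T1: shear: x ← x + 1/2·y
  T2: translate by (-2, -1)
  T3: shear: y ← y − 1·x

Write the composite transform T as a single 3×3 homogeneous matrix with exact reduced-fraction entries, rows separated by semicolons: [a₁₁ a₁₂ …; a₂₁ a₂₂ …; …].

T1 = [1 1/2 0; 0 1 0; 0 0 1]
T2·T1 = [1 1/2 -2; 0 1 -1; 0 0 1]
T3·…·T1 = [1 1/2 -2; -1 1/2 1; 0 0 1]

T = [1 1/2 -2; -1 1/2 1; 0 0 1]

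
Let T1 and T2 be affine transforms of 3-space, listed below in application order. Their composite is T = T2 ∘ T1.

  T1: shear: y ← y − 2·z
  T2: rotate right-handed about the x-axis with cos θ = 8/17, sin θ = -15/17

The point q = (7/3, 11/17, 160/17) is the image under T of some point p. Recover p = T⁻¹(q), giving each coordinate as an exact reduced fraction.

T1 = [1 0 0 0; 0 1 -2 0; 0 0 1 0; 0 0 0 1]
T2·T1 = [1 0 0 0; 0 8/17 -1/17 0; 0 -15/17 38/17 0; 0 0 0 1]
det M = 1; M⁻¹ = [1 0 0 0; 0 38/17 1/17 0; 0 15/17 8/17 0; 0 0 0 1]
M⁻¹ · (7/3, 11/17, 160/17)ᵀ = (7/3, 2, 5)ᵀ

p = (7/3, 2, 5)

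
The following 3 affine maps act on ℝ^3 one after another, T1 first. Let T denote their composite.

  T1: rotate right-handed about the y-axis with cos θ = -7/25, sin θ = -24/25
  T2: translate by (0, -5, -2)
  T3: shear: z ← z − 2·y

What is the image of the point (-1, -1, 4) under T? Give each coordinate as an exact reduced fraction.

T(p) = (-89/25, -6, 198/25)

T1 rotate right-handed about the y-axis with cos θ = -7/25, sin θ = -24/25: (-1, -1, 4) → (-89/25, -1, -52/25)
T2 translate by (0, -5, -2): (-89/25, -1, -52/25) → (-89/25, -6, -102/25)
T3 shear: z ← z − 2·y: (-89/25, -6, -102/25) → (-89/25, -6, 198/25)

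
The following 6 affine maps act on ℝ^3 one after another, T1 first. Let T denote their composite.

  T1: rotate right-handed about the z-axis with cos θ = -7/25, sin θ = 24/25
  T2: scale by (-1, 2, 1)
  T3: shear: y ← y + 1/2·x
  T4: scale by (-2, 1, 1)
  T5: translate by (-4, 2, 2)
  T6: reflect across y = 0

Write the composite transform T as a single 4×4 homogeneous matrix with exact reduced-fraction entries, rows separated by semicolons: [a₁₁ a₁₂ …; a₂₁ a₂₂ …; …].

T1 = [-7/25 -24/25 0 0; 24/25 -7/25 0 0; 0 0 1 0; 0 0 0 1]
T2·T1 = [7/25 24/25 0 0; 48/25 -14/25 0 0; 0 0 1 0; 0 0 0 1]
T3·…·T1 = [7/25 24/25 0 0; 103/50 -2/25 0 0; 0 0 1 0; 0 0 0 1]
T4·…·T1 = [-14/25 -48/25 0 0; 103/50 -2/25 0 0; 0 0 1 0; 0 0 0 1]
T5·…·T1 = [-14/25 -48/25 0 -4; 103/50 -2/25 0 2; 0 0 1 2; 0 0 0 1]
T6·…·T1 = [-14/25 -48/25 0 -4; -103/50 2/25 0 -2; 0 0 1 2; 0 0 0 1]

T = [-14/25 -48/25 0 -4; -103/50 2/25 0 -2; 0 0 1 2; 0 0 0 1]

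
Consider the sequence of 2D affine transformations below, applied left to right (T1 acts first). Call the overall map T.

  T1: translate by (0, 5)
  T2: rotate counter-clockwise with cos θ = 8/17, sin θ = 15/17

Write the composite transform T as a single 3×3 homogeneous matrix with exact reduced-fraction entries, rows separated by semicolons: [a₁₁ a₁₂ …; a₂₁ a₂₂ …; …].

T = [8/17 -15/17 -75/17; 15/17 8/17 40/17; 0 0 1]

T1 = [1 0 0; 0 1 5; 0 0 1]
T2·T1 = [8/17 -15/17 -75/17; 15/17 8/17 40/17; 0 0 1]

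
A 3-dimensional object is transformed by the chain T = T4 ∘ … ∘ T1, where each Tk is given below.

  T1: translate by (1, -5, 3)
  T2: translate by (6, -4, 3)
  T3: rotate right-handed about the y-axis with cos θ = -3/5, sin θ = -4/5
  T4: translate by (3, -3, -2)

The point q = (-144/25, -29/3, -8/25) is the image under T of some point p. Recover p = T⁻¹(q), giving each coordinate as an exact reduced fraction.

T1 = [1 0 0 1; 0 1 0 -5; 0 0 1 3; 0 0 0 1]
T2·T1 = [1 0 0 7; 0 1 0 -9; 0 0 1 6; 0 0 0 1]
T3·…·T1 = [-3/5 0 -4/5 -9; 0 1 0 -9; 4/5 0 -3/5 2; 0 0 0 1]
T4·…·T1 = [-3/5 0 -4/5 -6; 0 1 0 -12; 4/5 0 -3/5 0; 0 0 0 1]
det M = 1; M⁻¹ = [-3/5 0 4/5 -18/5; 0 1 0 12; -4/5 0 -3/5 -24/5; 0 0 0 1]
M⁻¹ · (-144/25, -29/3, -8/25)ᵀ = (-2/5, 7/3, 0)ᵀ

p = (-2/5, 7/3, 0)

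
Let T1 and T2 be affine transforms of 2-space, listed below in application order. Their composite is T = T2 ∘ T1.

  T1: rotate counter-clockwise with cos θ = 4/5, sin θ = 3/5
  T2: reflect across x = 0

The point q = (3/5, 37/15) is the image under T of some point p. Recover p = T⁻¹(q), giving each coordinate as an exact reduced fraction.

p = (1, 7/3)

T1 = [4/5 -3/5 0; 3/5 4/5 0; 0 0 1]
T2·T1 = [-4/5 3/5 0; 3/5 4/5 0; 0 0 1]
det M = -1; M⁻¹ = [-4/5 3/5 0; 3/5 4/5 0; 0 0 1]
M⁻¹ · (3/5, 37/15)ᵀ = (1, 7/3)ᵀ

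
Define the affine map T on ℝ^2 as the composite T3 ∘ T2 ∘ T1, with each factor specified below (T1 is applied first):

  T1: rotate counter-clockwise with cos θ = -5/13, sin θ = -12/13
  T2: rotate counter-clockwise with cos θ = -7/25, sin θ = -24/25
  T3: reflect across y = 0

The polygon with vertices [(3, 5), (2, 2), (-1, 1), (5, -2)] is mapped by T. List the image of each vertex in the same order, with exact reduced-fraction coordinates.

T1 rotate counter-clockwise with cos θ = -5/13, sin θ = -12/13: (3, 5) → (45/13, -61/13); (2, 2) → (14/13, -34/13); (-1, 1) → (17/13, 7/13); (5, -2) → (-49/13, -50/13)
T2 rotate counter-clockwise with cos θ = -7/25, sin θ = -24/25: (45/13, -61/13) → (-1779/325, -653/325); (14/13, -34/13) → (-914/325, -98/325); (17/13, 7/13) → (49/325, -457/325); (-49/13, -50/13) → (-857/325, 1526/325)
T3 reflect across y = 0: (-1779/325, -653/325) → (-1779/325, 653/325); (-914/325, -98/325) → (-914/325, 98/325); (49/325, -457/325) → (49/325, 457/325); (-857/325, 1526/325) → (-857/325, -1526/325)

image vertices: (-1779/325, 653/325), (-914/325, 98/325), (49/325, 457/325), (-857/325, -1526/325)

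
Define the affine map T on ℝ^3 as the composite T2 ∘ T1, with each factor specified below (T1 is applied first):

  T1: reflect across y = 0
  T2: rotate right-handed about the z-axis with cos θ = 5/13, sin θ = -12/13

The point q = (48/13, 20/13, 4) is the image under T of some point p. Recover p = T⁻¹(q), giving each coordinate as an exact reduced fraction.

p = (0, -4, 4)

T1 = [1 0 0 0; 0 -1 0 0; 0 0 1 0; 0 0 0 1]
T2·T1 = [5/13 -12/13 0 0; -12/13 -5/13 0 0; 0 0 1 0; 0 0 0 1]
det M = -1; M⁻¹ = [5/13 -12/13 0 0; -12/13 -5/13 0 0; 0 0 1 0; 0 0 0 1]
M⁻¹ · (48/13, 20/13, 4)ᵀ = (0, -4, 4)ᵀ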